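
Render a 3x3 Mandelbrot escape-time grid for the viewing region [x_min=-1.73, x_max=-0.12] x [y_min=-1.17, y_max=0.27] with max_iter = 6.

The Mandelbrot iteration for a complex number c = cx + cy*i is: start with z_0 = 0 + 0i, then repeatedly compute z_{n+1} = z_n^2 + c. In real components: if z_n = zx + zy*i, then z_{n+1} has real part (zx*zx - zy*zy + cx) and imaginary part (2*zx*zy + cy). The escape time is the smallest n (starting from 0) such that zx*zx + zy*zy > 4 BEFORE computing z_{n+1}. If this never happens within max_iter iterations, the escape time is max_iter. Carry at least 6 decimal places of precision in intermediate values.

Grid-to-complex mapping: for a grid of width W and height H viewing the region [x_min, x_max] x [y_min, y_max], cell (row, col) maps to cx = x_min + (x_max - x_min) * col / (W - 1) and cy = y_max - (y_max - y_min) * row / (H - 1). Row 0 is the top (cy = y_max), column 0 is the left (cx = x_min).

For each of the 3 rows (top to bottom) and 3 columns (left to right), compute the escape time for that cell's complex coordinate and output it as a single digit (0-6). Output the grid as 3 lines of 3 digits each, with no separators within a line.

Answer: 466
366
134

Derivation:
(row=0, col=0): c = -1.7300 + 0.2700i → escape time 4
(row=0, col=1): c = -0.9250 + 0.2700i → escape time 6
(row=0, col=2): c = -0.1200 + 0.2700i → escape time 6
(row=1, col=0): c = -1.7300 + -0.4500i → escape time 3
(row=1, col=1): c = -0.9250 + -0.4500i → escape time 6
(row=1, col=2): c = -0.1200 + -0.4500i → escape time 6
(row=2, col=0): c = -1.7300 + -1.1700i → escape time 1
(row=2, col=1): c = -0.9250 + -1.1700i → escape time 3
(row=2, col=2): c = -0.1200 + -1.1700i → escape time 4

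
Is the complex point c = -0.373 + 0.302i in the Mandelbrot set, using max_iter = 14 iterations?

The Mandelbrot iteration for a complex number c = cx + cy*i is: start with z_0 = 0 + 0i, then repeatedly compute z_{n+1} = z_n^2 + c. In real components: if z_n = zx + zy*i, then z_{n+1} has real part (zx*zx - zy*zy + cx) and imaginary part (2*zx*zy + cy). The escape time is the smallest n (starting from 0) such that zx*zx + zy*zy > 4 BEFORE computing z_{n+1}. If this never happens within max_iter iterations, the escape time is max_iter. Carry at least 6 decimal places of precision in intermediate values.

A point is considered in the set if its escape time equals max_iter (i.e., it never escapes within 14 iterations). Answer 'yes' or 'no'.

z_0 = 0 + 0i, c = -0.3730 + 0.3020i
Iter 1: z = -0.3730 + 0.3020i, |z|^2 = 0.2303
Iter 2: z = -0.3251 + 0.0767i, |z|^2 = 0.1116
Iter 3: z = -0.2732 + 0.2521i, |z|^2 = 0.1382
Iter 4: z = -0.3619 + 0.1642i, |z|^2 = 0.1580
Iter 5: z = -0.2690 + 0.1831i, |z|^2 = 0.1059
Iter 6: z = -0.3342 + 0.2035i, |z|^2 = 0.1531
Iter 7: z = -0.3027 + 0.1660i, |z|^2 = 0.1192
Iter 8: z = -0.3089 + 0.2015i, |z|^2 = 0.1360
Iter 9: z = -0.3182 + 0.1775i, |z|^2 = 0.1327
Iter 10: z = -0.3033 + 0.1890i, |z|^2 = 0.1277
Iter 11: z = -0.3168 + 0.1873i, |z|^2 = 0.1354
Iter 12: z = -0.3078 + 0.1833i, |z|^2 = 0.1283
Iter 13: z = -0.3119 + 0.1892i, |z|^2 = 0.1331
Did not escape in 14 iterations → in set

Answer: yes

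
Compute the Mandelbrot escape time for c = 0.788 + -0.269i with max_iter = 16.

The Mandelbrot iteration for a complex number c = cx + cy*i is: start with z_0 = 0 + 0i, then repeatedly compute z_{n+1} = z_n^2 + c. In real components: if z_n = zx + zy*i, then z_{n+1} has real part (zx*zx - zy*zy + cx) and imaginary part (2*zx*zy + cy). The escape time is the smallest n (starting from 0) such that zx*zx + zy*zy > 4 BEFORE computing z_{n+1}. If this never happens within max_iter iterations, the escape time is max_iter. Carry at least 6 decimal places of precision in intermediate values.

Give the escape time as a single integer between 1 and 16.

Answer: 3

Derivation:
z_0 = 0 + 0i, c = 0.7880 + -0.2690i
Iter 1: z = 0.7880 + -0.2690i, |z|^2 = 0.6933
Iter 2: z = 1.3366 + -0.6929i, |z|^2 = 2.2666
Iter 3: z = 2.0943 + -2.1214i, |z|^2 = 8.8862
Escaped at iteration 3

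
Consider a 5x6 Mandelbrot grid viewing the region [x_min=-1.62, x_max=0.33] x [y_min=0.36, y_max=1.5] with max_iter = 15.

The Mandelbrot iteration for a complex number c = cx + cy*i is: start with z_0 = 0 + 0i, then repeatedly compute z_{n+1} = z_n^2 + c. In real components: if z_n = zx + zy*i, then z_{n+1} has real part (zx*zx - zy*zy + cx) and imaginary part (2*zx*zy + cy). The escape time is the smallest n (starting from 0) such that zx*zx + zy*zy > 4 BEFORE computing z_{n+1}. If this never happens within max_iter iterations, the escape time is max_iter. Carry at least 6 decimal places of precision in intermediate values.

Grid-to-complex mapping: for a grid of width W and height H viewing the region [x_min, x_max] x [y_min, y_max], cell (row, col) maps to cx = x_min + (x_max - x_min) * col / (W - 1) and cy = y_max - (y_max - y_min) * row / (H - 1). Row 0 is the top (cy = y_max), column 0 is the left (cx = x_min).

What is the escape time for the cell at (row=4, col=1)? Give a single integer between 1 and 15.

Answer: 4

Derivation:
z_0 = 0 + 0i, c = -1.1325 + 0.5880i
Iter 1: z = -1.1325 + 0.5880i, |z|^2 = 1.6283
Iter 2: z = -0.1957 + -0.7438i, |z|^2 = 0.5916
Iter 3: z = -1.6475 + 0.8791i, |z|^2 = 3.4870
Iter 4: z = 0.8088 + -2.3086i, |z|^2 = 5.9840
Escaped at iteration 4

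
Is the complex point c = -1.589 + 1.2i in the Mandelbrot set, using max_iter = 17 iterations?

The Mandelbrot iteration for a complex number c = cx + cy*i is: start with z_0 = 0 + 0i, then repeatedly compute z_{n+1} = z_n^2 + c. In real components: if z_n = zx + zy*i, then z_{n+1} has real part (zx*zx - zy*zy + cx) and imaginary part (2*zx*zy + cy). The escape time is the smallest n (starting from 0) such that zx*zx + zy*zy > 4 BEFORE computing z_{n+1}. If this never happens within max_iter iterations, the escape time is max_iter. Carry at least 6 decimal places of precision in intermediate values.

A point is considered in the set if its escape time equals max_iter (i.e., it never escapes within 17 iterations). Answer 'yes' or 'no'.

Answer: no

Derivation:
z_0 = 0 + 0i, c = -1.5890 + 1.2000i
Iter 1: z = -1.5890 + 1.2000i, |z|^2 = 3.9649
Iter 2: z = -0.5041 + -2.6136i, |z|^2 = 7.0850
Escaped at iteration 2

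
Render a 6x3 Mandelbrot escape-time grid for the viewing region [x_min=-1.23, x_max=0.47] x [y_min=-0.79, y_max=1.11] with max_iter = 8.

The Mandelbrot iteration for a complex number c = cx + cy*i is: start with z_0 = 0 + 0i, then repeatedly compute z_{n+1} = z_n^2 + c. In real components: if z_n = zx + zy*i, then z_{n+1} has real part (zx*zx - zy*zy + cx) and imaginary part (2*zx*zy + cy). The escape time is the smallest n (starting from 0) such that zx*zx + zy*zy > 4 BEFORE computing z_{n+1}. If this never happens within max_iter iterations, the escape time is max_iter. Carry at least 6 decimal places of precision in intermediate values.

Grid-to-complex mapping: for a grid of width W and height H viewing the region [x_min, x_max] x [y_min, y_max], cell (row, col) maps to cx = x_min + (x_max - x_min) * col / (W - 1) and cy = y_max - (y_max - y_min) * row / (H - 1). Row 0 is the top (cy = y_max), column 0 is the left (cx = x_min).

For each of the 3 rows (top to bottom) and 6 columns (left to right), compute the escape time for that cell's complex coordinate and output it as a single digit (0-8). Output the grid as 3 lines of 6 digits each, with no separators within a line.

Answer: 333832
888886
345863

Derivation:
(row=0, col=0): c = -1.2300 + 1.1100i → escape time 3
(row=0, col=1): c = -0.8900 + 1.1100i → escape time 3
(row=0, col=2): c = -0.5500 + 1.1100i → escape time 3
(row=0, col=3): c = -0.2100 + 1.1100i → escape time 8
(row=0, col=4): c = 0.1300 + 1.1100i → escape time 3
(row=0, col=5): c = 0.4700 + 1.1100i → escape time 2
(row=1, col=0): c = -1.2300 + 0.1600i → escape time 8
(row=1, col=1): c = -0.8900 + 0.1600i → escape time 8
(row=1, col=2): c = -0.5500 + 0.1600i → escape time 8
(row=1, col=3): c = -0.2100 + 0.1600i → escape time 8
(row=1, col=4): c = 0.1300 + 0.1600i → escape time 8
(row=1, col=5): c = 0.4700 + 0.1600i → escape time 6
(row=2, col=0): c = -1.2300 + -0.7900i → escape time 3
(row=2, col=1): c = -0.8900 + -0.7900i → escape time 4
(row=2, col=2): c = -0.5500 + -0.7900i → escape time 5
(row=2, col=3): c = -0.2100 + -0.7900i → escape time 8
(row=2, col=4): c = 0.1300 + -0.7900i → escape time 6
(row=2, col=5): c = 0.4700 + -0.7900i → escape time 3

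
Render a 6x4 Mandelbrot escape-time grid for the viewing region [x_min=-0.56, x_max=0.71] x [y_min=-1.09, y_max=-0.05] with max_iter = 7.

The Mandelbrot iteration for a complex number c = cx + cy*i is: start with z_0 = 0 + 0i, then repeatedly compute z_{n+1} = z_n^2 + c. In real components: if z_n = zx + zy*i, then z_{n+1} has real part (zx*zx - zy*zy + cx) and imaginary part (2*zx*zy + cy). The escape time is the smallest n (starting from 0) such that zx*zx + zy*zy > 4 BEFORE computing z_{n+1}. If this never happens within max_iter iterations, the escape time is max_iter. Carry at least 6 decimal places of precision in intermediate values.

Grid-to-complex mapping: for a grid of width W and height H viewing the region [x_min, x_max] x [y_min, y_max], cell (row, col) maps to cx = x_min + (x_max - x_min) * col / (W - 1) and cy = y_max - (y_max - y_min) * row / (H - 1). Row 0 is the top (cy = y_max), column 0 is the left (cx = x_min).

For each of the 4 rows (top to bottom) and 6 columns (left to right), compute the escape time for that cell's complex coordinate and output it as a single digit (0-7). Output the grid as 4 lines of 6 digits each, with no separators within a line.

Answer: 777753
777773
677643
345322

Derivation:
(row=0, col=0): c = -0.5600 + -0.0500i → escape time 7
(row=0, col=1): c = -0.3060 + -0.0500i → escape time 7
(row=0, col=2): c = -0.0520 + -0.0500i → escape time 7
(row=0, col=3): c = 0.2020 + -0.0500i → escape time 7
(row=0, col=4): c = 0.4560 + -0.0500i → escape time 5
(row=0, col=5): c = 0.7100 + -0.0500i → escape time 3
(row=1, col=0): c = -0.5600 + -0.3967i → escape time 7
(row=1, col=1): c = -0.3060 + -0.3967i → escape time 7
(row=1, col=2): c = -0.0520 + -0.3967i → escape time 7
(row=1, col=3): c = 0.2020 + -0.3967i → escape time 7
(row=1, col=4): c = 0.4560 + -0.3967i → escape time 7
(row=1, col=5): c = 0.7100 + -0.3967i → escape time 3
(row=2, col=0): c = -0.5600 + -0.7433i → escape time 6
(row=2, col=1): c = -0.3060 + -0.7433i → escape time 7
(row=2, col=2): c = -0.0520 + -0.7433i → escape time 7
(row=2, col=3): c = 0.2020 + -0.7433i → escape time 6
(row=2, col=4): c = 0.4560 + -0.7433i → escape time 4
(row=2, col=5): c = 0.7100 + -0.7433i → escape time 3
(row=3, col=0): c = -0.5600 + -1.0900i → escape time 3
(row=3, col=1): c = -0.3060 + -1.0900i → escape time 4
(row=3, col=2): c = -0.0520 + -1.0900i → escape time 5
(row=3, col=3): c = 0.2020 + -1.0900i → escape time 3
(row=3, col=4): c = 0.4560 + -1.0900i → escape time 2
(row=3, col=5): c = 0.7100 + -1.0900i → escape time 2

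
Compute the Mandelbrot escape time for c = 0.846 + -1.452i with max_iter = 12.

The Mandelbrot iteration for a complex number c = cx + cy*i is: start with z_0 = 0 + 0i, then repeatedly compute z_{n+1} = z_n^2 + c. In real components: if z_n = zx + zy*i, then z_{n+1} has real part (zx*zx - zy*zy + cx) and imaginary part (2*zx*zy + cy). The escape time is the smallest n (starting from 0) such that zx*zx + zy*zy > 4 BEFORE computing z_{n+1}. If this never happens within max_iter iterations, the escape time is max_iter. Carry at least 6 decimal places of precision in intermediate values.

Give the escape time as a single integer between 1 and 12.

z_0 = 0 + 0i, c = 0.8460 + -1.4520i
Iter 1: z = 0.8460 + -1.4520i, |z|^2 = 2.8240
Iter 2: z = -0.5466 + -3.9088i, |z|^2 = 15.5774
Escaped at iteration 2

Answer: 2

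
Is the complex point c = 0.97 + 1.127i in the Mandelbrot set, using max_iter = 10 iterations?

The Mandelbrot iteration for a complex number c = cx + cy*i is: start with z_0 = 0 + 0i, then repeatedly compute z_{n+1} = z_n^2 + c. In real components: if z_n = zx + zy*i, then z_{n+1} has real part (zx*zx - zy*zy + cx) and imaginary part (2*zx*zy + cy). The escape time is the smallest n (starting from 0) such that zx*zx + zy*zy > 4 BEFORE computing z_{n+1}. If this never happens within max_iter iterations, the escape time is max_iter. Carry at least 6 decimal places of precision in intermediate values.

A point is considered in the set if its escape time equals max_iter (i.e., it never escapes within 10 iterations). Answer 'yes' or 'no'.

z_0 = 0 + 0i, c = 0.9700 + 1.1270i
Iter 1: z = 0.9700 + 1.1270i, |z|^2 = 2.2110
Iter 2: z = 0.6408 + 3.3134i, |z|^2 = 11.3891
Escaped at iteration 2

Answer: no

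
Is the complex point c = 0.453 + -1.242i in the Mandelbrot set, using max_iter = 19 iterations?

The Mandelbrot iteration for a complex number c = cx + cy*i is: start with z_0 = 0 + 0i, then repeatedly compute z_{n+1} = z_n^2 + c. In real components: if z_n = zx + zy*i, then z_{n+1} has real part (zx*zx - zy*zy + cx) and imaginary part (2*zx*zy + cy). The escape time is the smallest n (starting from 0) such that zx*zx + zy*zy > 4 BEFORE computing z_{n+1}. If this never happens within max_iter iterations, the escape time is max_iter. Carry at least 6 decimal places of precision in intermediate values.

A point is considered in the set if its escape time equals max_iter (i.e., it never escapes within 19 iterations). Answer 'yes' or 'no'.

z_0 = 0 + 0i, c = 0.4530 + -1.2420i
Iter 1: z = 0.4530 + -1.2420i, |z|^2 = 1.7478
Iter 2: z = -0.8844 + -2.3673i, |z|^2 = 6.3860
Escaped at iteration 2

Answer: no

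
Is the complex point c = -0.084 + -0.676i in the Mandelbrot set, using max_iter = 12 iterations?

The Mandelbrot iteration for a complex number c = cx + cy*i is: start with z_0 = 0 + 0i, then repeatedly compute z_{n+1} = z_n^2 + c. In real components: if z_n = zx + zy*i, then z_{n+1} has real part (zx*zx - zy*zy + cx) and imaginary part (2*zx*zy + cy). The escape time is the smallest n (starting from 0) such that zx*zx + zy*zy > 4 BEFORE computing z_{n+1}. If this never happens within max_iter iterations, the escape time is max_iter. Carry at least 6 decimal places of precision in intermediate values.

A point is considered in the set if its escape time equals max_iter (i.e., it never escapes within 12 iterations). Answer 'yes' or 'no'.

Answer: yes

Derivation:
z_0 = 0 + 0i, c = -0.0840 + -0.6760i
Iter 1: z = -0.0840 + -0.6760i, |z|^2 = 0.4640
Iter 2: z = -0.5339 + -0.5624i, |z|^2 = 0.6014
Iter 3: z = -0.1153 + -0.0754i, |z|^2 = 0.0190
Iter 4: z = -0.0764 + -0.6586i, |z|^2 = 0.4396
Iter 5: z = -0.5119 + -0.5754i, |z|^2 = 0.5931
Iter 6: z = -0.1530 + -0.0869i, |z|^2 = 0.0309
Iter 7: z = -0.0682 + -0.6494i, |z|^2 = 0.4264
Iter 8: z = -0.5011 + -0.5875i, |z|^2 = 0.5962
Iter 9: z = -0.1780 + -0.0872i, |z|^2 = 0.0393
Iter 10: z = -0.0599 + -0.6449i, |z|^2 = 0.4195
Iter 11: z = -0.4964 + -0.5987i, |z|^2 = 0.6048
Did not escape in 12 iterations → in set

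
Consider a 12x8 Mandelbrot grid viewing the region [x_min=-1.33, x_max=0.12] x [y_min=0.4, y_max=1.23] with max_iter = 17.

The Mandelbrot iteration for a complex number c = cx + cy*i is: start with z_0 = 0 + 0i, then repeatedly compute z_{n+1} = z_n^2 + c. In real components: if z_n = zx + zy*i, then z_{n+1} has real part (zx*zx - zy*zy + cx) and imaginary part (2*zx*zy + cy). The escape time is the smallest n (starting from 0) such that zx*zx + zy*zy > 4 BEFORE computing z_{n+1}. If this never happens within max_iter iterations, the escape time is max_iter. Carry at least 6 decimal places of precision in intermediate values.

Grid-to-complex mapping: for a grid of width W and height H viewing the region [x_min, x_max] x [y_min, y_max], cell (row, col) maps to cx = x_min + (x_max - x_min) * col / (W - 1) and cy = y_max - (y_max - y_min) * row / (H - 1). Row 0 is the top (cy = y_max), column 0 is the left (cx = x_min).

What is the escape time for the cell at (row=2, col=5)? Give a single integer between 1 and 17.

Answer: 4

Derivation:
z_0 = 0 + 0i, c = -0.6709 + 0.9929i
Iter 1: z = -0.6709 + 0.9929i, |z|^2 = 1.4359
Iter 2: z = -1.2066 + -0.3394i, |z|^2 = 1.5710
Iter 3: z = 0.6697 + 1.8118i, |z|^2 = 3.7311
Iter 4: z = -3.5051 + 3.4196i, |z|^2 = 23.9790
Escaped at iteration 4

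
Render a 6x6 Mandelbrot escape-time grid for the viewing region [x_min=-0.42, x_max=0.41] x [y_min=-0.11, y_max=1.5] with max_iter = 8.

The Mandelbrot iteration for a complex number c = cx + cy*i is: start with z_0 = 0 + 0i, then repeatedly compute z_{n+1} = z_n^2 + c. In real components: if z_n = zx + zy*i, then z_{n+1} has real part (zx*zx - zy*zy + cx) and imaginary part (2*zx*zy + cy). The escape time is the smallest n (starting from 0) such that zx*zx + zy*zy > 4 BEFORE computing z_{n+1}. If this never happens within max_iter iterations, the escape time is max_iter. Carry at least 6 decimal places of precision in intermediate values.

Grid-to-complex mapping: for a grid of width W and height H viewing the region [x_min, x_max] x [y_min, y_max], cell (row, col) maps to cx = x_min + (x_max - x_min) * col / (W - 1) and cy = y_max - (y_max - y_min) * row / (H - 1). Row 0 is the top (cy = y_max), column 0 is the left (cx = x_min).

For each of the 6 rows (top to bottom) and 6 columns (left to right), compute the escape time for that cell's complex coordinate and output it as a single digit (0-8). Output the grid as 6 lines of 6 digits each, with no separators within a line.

Answer: 222222
333322
588643
888887
888888
888888

Derivation:
(row=0, col=0): c = -0.4200 + 1.5000i → escape time 2
(row=0, col=1): c = -0.2540 + 1.5000i → escape time 2
(row=0, col=2): c = -0.0880 + 1.5000i → escape time 2
(row=0, col=3): c = 0.0780 + 1.5000i → escape time 2
(row=0, col=4): c = 0.2440 + 1.5000i → escape time 2
(row=0, col=5): c = 0.4100 + 1.5000i → escape time 2
(row=1, col=0): c = -0.4200 + 1.1780i → escape time 3
(row=1, col=1): c = -0.2540 + 1.1780i → escape time 3
(row=1, col=2): c = -0.0880 + 1.1780i → escape time 3
(row=1, col=3): c = 0.0780 + 1.1780i → escape time 3
(row=1, col=4): c = 0.2440 + 1.1780i → escape time 2
(row=1, col=5): c = 0.4100 + 1.1780i → escape time 2
(row=2, col=0): c = -0.4200 + 0.8560i → escape time 5
(row=2, col=1): c = -0.2540 + 0.8560i → escape time 8
(row=2, col=2): c = -0.0880 + 0.8560i → escape time 8
(row=2, col=3): c = 0.0780 + 0.8560i → escape time 6
(row=2, col=4): c = 0.2440 + 0.8560i → escape time 4
(row=2, col=5): c = 0.4100 + 0.8560i → escape time 3
(row=3, col=0): c = -0.4200 + 0.5340i → escape time 8
(row=3, col=1): c = -0.2540 + 0.5340i → escape time 8
(row=3, col=2): c = -0.0880 + 0.5340i → escape time 8
(row=3, col=3): c = 0.0780 + 0.5340i → escape time 8
(row=3, col=4): c = 0.2440 + 0.5340i → escape time 8
(row=3, col=5): c = 0.4100 + 0.5340i → escape time 7
(row=4, col=0): c = -0.4200 + 0.2120i → escape time 8
(row=4, col=1): c = -0.2540 + 0.2120i → escape time 8
(row=4, col=2): c = -0.0880 + 0.2120i → escape time 8
(row=4, col=3): c = 0.0780 + 0.2120i → escape time 8
(row=4, col=4): c = 0.2440 + 0.2120i → escape time 8
(row=4, col=5): c = 0.4100 + 0.2120i → escape time 8
(row=5, col=0): c = -0.4200 + -0.1100i → escape time 8
(row=5, col=1): c = -0.2540 + -0.1100i → escape time 8
(row=5, col=2): c = -0.0880 + -0.1100i → escape time 8
(row=5, col=3): c = 0.0780 + -0.1100i → escape time 8
(row=5, col=4): c = 0.2440 + -0.1100i → escape time 8
(row=5, col=5): c = 0.4100 + -0.1100i → escape time 8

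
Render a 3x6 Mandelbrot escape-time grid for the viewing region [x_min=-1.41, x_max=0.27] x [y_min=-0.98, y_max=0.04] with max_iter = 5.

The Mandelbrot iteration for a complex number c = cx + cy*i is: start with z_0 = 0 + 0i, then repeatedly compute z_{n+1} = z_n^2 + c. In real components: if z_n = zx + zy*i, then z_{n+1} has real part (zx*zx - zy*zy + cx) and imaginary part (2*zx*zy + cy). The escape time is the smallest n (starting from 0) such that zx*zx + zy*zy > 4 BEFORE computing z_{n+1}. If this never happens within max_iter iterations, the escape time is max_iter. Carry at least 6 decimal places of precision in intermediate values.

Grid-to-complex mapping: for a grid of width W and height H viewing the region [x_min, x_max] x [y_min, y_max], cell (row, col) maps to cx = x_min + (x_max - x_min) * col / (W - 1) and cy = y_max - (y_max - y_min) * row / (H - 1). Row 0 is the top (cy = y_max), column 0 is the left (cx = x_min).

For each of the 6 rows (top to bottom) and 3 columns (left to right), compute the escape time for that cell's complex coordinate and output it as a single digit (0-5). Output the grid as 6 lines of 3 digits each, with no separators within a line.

Answer: 555
555
555
355
355
344

Derivation:
(row=0, col=0): c = -1.4100 + 0.0400i → escape time 5
(row=0, col=1): c = -0.5700 + 0.0400i → escape time 5
(row=0, col=2): c = 0.2700 + 0.0400i → escape time 5
(row=1, col=0): c = -1.4100 + -0.1640i → escape time 5
(row=1, col=1): c = -0.5700 + -0.1640i → escape time 5
(row=1, col=2): c = 0.2700 + -0.1640i → escape time 5
(row=2, col=0): c = -1.4100 + -0.3680i → escape time 5
(row=2, col=1): c = -0.5700 + -0.3680i → escape time 5
(row=2, col=2): c = 0.2700 + -0.3680i → escape time 5
(row=3, col=0): c = -1.4100 + -0.5720i → escape time 3
(row=3, col=1): c = -0.5700 + -0.5720i → escape time 5
(row=3, col=2): c = 0.2700 + -0.5720i → escape time 5
(row=4, col=0): c = -1.4100 + -0.7760i → escape time 3
(row=4, col=1): c = -0.5700 + -0.7760i → escape time 5
(row=4, col=2): c = 0.2700 + -0.7760i → escape time 5
(row=5, col=0): c = -1.4100 + -0.9800i → escape time 3
(row=5, col=1): c = -0.5700 + -0.9800i → escape time 4
(row=5, col=2): c = 0.2700 + -0.9800i → escape time 4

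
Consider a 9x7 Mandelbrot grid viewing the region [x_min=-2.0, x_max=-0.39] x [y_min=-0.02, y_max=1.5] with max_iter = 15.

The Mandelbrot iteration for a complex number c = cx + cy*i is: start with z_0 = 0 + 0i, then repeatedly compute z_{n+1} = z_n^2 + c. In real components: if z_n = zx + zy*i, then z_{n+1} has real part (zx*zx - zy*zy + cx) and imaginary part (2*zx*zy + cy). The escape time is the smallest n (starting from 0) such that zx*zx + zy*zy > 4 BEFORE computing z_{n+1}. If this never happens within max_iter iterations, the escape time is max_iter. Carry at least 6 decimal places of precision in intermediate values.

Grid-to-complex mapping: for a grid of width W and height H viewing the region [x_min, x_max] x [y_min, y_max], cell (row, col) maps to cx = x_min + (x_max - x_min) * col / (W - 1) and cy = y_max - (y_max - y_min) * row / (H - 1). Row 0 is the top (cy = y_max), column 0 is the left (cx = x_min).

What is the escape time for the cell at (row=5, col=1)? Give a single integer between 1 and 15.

Answer: 4

Derivation:
z_0 = 0 + 0i, c = -1.7988 + 0.2333i
Iter 1: z = -1.7988 + 0.2333i, |z|^2 = 3.2899
Iter 2: z = 1.3823 + -0.6061i, |z|^2 = 2.2781
Iter 3: z = -0.2553 + -1.4423i, |z|^2 = 2.1453
Iter 4: z = -3.8137 + 0.9698i, |z|^2 = 15.4845
Escaped at iteration 4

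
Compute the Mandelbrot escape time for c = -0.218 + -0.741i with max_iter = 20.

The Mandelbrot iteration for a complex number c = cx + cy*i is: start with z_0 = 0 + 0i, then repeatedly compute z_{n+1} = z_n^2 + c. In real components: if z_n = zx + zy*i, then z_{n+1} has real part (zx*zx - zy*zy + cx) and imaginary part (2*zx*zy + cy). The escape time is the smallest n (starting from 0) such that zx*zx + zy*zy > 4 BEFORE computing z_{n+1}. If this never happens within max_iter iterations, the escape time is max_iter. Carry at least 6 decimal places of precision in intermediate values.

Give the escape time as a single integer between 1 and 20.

z_0 = 0 + 0i, c = -0.2180 + -0.7410i
Iter 1: z = -0.2180 + -0.7410i, |z|^2 = 0.5966
Iter 2: z = -0.7196 + -0.4179i, |z|^2 = 0.6924
Iter 3: z = 0.1251 + -0.1396i, |z|^2 = 0.0351
Iter 4: z = -0.2218 + -0.7759i, |z|^2 = 0.6513
Iter 5: z = -0.7708 + -0.3968i, |z|^2 = 0.7516
Iter 6: z = 0.2188 + -0.1293i, |z|^2 = 0.0646
Iter 7: z = -0.1869 + -0.7976i, |z|^2 = 0.6711
Iter 8: z = -0.8192 + -0.4429i, |z|^2 = 0.8673
Iter 9: z = 0.2569 + -0.0153i, |z|^2 = 0.0663
Iter 10: z = -0.1522 + -0.7489i, |z|^2 = 0.5840
Iter 11: z = -0.7556 + -0.5130i, |z|^2 = 0.8342
Iter 12: z = 0.0898 + 0.0343i, |z|^2 = 0.0092
Iter 13: z = -0.2111 + -0.7348i, |z|^2 = 0.5846
Iter 14: z = -0.7134 + -0.4307i, |z|^2 = 0.6945
Iter 15: z = 0.1055 + -0.1264i, |z|^2 = 0.0271
Iter 16: z = -0.2229 + -0.7677i, |z|^2 = 0.6390
Iter 17: z = -0.7576 + -0.3988i, |z|^2 = 0.7331
Iter 18: z = 0.1970 + -0.1367i, |z|^2 = 0.0575
Iter 19: z = -0.1979 + -0.7948i, |z|^2 = 0.6709

Answer: 20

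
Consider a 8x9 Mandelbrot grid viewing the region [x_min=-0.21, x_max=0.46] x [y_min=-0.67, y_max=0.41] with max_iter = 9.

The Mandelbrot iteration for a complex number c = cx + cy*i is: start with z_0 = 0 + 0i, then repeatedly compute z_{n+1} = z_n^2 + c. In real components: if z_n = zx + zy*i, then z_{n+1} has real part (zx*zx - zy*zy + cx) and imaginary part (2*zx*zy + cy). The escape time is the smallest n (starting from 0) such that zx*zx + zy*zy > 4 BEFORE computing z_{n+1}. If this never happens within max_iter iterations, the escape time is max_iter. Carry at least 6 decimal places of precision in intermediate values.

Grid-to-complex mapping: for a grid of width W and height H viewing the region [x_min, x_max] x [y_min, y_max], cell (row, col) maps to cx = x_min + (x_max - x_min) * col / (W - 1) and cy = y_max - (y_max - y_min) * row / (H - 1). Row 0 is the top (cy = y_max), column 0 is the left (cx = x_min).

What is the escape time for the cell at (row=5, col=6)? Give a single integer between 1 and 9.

z_0 = 0 + 0i, c = 0.3643 + -0.2650i
Iter 1: z = 0.3643 + -0.2650i, |z|^2 = 0.2029
Iter 2: z = 0.4268 + -0.4581i, |z|^2 = 0.3920
Iter 3: z = 0.3366 + -0.6560i, |z|^2 = 0.5436
Iter 4: z = 0.0473 + -0.7066i, |z|^2 = 0.5015
Iter 5: z = -0.1327 + -0.3318i, |z|^2 = 0.1277
Iter 6: z = 0.2718 + -0.1769i, |z|^2 = 0.1052
Iter 7: z = 0.4069 + -0.3612i, |z|^2 = 0.2960
Iter 8: z = 0.3994 + -0.5589i, |z|^2 = 0.4719

Answer: 9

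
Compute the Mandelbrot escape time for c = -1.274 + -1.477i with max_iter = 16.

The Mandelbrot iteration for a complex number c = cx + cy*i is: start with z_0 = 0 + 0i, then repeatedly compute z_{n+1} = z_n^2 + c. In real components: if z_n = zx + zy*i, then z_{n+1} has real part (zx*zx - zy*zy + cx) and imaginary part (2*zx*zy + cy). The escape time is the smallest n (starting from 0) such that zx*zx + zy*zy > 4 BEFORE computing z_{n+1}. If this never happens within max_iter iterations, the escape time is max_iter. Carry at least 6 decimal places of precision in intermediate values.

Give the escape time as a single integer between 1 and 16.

Answer: 2

Derivation:
z_0 = 0 + 0i, c = -1.2740 + -1.4770i
Iter 1: z = -1.2740 + -1.4770i, |z|^2 = 3.8046
Iter 2: z = -1.8325 + 2.2864i, |z|^2 = 8.5855
Escaped at iteration 2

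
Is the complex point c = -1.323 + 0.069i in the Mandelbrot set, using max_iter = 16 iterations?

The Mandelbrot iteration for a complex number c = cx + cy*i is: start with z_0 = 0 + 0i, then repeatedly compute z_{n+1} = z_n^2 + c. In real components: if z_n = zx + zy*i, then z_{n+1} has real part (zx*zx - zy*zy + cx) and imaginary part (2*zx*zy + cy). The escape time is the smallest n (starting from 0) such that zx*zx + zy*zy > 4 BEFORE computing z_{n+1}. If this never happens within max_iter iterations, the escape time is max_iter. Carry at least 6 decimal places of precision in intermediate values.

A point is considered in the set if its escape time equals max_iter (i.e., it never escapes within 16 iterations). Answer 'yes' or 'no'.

z_0 = 0 + 0i, c = -1.3230 + 0.0690i
Iter 1: z = -1.3230 + 0.0690i, |z|^2 = 1.7551
Iter 2: z = 0.4226 + -0.1136i, |z|^2 = 0.1915
Iter 3: z = -1.1573 + -0.0270i, |z|^2 = 1.3402
Iter 4: z = 0.0157 + 0.1315i, |z|^2 = 0.0175
Iter 5: z = -1.3400 + 0.0731i, |z|^2 = 1.8010
Iter 6: z = 0.4673 + -0.1270i, |z|^2 = 0.2345
Iter 7: z = -1.1207 + -0.0497i, |z|^2 = 1.2585
Iter 8: z = -0.0695 + 0.1804i, |z|^2 = 0.0374
Iter 9: z = -1.3507 + 0.0439i, |z|^2 = 1.8264
Iter 10: z = 0.4995 + -0.0497i, |z|^2 = 0.2520
Iter 11: z = -1.0760 + 0.0194i, |z|^2 = 1.1581
Iter 12: z = -0.1656 + 0.0273i, |z|^2 = 0.0282
Iter 13: z = -1.2963 + 0.0599i, |z|^2 = 1.6840
Iter 14: z = 0.3538 + -0.0864i, |z|^2 = 0.1327
Iter 15: z = -1.2053 + 0.0078i, |z|^2 = 1.4528
Did not escape in 16 iterations → in set

Answer: yes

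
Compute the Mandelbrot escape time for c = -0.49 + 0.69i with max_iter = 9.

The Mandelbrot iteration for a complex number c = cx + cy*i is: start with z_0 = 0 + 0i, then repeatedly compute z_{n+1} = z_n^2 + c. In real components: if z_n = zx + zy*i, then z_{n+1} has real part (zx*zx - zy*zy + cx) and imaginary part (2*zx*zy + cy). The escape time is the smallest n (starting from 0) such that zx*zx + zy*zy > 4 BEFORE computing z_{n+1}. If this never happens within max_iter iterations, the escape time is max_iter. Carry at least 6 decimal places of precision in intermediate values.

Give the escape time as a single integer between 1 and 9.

z_0 = 0 + 0i, c = -0.4900 + 0.6900i
Iter 1: z = -0.4900 + 0.6900i, |z|^2 = 0.7162
Iter 2: z = -0.7260 + 0.0138i, |z|^2 = 0.5273
Iter 3: z = 0.0369 + 0.6700i, |z|^2 = 0.4502
Iter 4: z = -0.9375 + 0.7394i, |z|^2 = 1.4256
Iter 5: z = -0.1579 + -0.6964i, |z|^2 = 0.5099
Iter 6: z = -0.9501 + 0.9099i, |z|^2 = 1.7305
Iter 7: z = -0.4153 + -1.0389i, |z|^2 = 1.2517
Iter 8: z = -1.3968 + 1.5528i, |z|^2 = 4.3622
Escaped at iteration 8

Answer: 8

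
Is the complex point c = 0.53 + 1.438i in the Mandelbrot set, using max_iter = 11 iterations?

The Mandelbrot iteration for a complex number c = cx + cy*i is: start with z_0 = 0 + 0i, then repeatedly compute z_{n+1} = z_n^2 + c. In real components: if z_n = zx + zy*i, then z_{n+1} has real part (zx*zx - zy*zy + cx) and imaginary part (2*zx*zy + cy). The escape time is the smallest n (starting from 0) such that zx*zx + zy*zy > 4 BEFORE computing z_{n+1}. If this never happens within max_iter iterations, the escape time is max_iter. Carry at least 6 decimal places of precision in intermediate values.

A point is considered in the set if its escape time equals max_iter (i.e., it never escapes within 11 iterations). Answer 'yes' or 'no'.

Answer: no

Derivation:
z_0 = 0 + 0i, c = 0.5300 + 1.4380i
Iter 1: z = 0.5300 + 1.4380i, |z|^2 = 2.3487
Iter 2: z = -1.2569 + 2.9623i, |z|^2 = 10.3550
Escaped at iteration 2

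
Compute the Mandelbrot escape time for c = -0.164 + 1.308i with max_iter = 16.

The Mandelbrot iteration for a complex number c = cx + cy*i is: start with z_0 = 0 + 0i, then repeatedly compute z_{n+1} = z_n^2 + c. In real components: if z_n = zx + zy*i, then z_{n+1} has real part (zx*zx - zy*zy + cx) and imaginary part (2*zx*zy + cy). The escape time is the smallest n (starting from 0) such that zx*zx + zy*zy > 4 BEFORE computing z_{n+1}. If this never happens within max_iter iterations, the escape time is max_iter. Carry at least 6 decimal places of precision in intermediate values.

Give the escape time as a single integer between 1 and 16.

z_0 = 0 + 0i, c = -0.1640 + 1.3080i
Iter 1: z = -0.1640 + 1.3080i, |z|^2 = 1.7378
Iter 2: z = -1.8480 + 0.8790i, |z|^2 = 4.1876
Escaped at iteration 2

Answer: 2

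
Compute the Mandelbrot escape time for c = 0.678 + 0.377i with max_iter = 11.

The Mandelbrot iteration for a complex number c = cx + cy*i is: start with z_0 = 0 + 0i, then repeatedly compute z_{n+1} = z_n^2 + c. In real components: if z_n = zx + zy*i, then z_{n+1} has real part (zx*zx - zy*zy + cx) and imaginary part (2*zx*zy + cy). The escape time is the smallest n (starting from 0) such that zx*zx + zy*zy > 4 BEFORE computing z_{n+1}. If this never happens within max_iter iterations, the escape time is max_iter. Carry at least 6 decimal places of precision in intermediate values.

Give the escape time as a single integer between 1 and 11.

z_0 = 0 + 0i, c = 0.6780 + 0.3770i
Iter 1: z = 0.6780 + 0.3770i, |z|^2 = 0.6018
Iter 2: z = 0.9956 + 0.8882i, |z|^2 = 1.7801
Iter 3: z = 0.8802 + 2.1455i, |z|^2 = 5.3781
Escaped at iteration 3

Answer: 3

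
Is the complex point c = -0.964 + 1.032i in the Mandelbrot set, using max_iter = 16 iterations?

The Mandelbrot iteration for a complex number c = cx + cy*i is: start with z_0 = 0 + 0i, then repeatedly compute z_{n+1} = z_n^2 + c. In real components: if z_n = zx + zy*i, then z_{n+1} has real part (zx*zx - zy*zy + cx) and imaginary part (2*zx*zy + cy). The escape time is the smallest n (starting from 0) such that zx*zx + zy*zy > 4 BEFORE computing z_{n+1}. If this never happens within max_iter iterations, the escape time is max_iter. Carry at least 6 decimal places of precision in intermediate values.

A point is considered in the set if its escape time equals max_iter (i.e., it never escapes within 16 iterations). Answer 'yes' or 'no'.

Answer: no

Derivation:
z_0 = 0 + 0i, c = -0.9640 + 1.0320i
Iter 1: z = -0.9640 + 1.0320i, |z|^2 = 1.9943
Iter 2: z = -1.0997 + -0.9577i, |z|^2 = 2.1266
Iter 3: z = -0.6718 + 3.1384i, |z|^2 = 10.3009
Escaped at iteration 3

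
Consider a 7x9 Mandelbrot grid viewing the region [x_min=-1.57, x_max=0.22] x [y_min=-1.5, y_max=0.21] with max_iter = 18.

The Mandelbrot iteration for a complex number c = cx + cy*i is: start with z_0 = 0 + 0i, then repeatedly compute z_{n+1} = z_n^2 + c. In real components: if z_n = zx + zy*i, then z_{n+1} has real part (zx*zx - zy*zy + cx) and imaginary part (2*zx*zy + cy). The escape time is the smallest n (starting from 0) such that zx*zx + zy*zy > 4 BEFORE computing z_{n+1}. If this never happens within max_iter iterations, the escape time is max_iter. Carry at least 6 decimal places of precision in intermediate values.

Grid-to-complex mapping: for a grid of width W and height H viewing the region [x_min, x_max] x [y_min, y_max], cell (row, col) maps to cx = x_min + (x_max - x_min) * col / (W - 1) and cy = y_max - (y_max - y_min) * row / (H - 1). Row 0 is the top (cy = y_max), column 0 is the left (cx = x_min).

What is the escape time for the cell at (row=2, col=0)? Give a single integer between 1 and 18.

z_0 = 0 + 0i, c = -1.5700 + -0.2175i
Iter 1: z = -1.5700 + -0.2175i, |z|^2 = 2.5122
Iter 2: z = 0.8476 + 0.4655i, |z|^2 = 0.9351
Iter 3: z = -1.0682 + 0.5715i, |z|^2 = 1.4678
Iter 4: z = -0.7555 + -1.4385i, |z|^2 = 2.6402
Iter 5: z = -3.0686 + 1.9562i, |z|^2 = 13.2429
Escaped at iteration 5

Answer: 5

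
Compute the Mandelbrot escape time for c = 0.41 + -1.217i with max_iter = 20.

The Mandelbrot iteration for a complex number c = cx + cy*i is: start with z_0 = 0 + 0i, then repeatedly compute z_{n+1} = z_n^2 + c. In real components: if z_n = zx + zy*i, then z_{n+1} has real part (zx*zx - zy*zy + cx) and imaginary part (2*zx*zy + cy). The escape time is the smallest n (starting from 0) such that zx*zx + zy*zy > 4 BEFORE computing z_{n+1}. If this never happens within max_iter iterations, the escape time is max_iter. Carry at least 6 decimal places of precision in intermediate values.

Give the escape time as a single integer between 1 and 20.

z_0 = 0 + 0i, c = 0.4100 + -1.2170i
Iter 1: z = 0.4100 + -1.2170i, |z|^2 = 1.6492
Iter 2: z = -0.9030 + -2.2149i, |z|^2 = 5.7213
Escaped at iteration 2

Answer: 2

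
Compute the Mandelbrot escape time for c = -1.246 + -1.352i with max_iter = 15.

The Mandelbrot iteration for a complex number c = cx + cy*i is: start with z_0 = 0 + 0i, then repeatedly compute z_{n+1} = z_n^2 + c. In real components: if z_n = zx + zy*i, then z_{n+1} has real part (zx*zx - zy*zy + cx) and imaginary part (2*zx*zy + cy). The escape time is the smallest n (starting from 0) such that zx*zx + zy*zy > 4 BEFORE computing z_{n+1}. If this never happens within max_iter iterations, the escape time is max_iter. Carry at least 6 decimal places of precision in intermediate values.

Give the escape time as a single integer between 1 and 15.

z_0 = 0 + 0i, c = -1.2460 + -1.3520i
Iter 1: z = -1.2460 + -1.3520i, |z|^2 = 3.3804
Iter 2: z = -1.5214 + 2.0172i, |z|^2 = 6.3837
Escaped at iteration 2

Answer: 2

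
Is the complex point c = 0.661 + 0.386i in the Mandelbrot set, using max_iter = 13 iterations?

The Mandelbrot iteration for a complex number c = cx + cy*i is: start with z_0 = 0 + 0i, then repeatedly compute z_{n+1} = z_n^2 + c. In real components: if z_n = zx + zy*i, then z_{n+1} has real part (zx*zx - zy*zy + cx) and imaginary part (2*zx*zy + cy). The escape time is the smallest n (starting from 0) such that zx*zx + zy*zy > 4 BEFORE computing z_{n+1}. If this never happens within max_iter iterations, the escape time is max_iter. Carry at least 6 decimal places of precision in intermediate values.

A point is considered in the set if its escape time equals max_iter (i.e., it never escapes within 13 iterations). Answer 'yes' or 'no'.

z_0 = 0 + 0i, c = 0.6610 + 0.3860i
Iter 1: z = 0.6610 + 0.3860i, |z|^2 = 0.5859
Iter 2: z = 0.9489 + 0.8963i, |z|^2 = 1.7038
Iter 3: z = 0.7581 + 2.0870i, |z|^2 = 4.9304
Escaped at iteration 3

Answer: no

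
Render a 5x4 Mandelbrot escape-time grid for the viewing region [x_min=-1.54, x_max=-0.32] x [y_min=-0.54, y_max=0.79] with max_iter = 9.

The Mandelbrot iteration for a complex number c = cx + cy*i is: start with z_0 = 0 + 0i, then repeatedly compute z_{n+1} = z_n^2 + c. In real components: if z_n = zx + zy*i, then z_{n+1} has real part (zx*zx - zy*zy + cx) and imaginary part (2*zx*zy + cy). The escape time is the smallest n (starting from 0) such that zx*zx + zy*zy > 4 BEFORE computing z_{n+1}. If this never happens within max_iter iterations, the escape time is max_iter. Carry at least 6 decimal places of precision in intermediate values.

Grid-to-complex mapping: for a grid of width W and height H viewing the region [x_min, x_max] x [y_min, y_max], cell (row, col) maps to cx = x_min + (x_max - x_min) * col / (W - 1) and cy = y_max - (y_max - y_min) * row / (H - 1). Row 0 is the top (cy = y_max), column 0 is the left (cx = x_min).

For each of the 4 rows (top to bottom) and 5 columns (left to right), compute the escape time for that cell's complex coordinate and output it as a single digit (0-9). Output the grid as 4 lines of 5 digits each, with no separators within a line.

(row=0, col=0): c = -1.5400 + 0.7900i → escape time 3
(row=0, col=1): c = -1.2350 + 0.7900i → escape time 3
(row=0, col=2): c = -0.9300 + 0.7900i → escape time 4
(row=0, col=3): c = -0.6250 + 0.7900i → escape time 4
(row=0, col=4): c = -0.3200 + 0.7900i → escape time 8
(row=1, col=0): c = -1.5400 + 0.3467i → escape time 4
(row=1, col=1): c = -1.2350 + 0.3467i → escape time 9
(row=1, col=2): c = -0.9300 + 0.3467i → escape time 8
(row=1, col=3): c = -0.6250 + 0.3467i → escape time 9
(row=1, col=4): c = -0.3200 + 0.3467i → escape time 9
(row=2, col=0): c = -1.5400 + -0.0967i → escape time 7
(row=2, col=1): c = -1.2350 + -0.0967i → escape time 9
(row=2, col=2): c = -0.9300 + -0.0967i → escape time 9
(row=2, col=3): c = -0.6250 + -0.0967i → escape time 9
(row=2, col=4): c = -0.3200 + -0.0967i → escape time 9
(row=3, col=0): c = -1.5400 + -0.5400i → escape time 3
(row=3, col=1): c = -1.2350 + -0.5400i → escape time 4
(row=3, col=2): c = -0.9300 + -0.5400i → escape time 5
(row=3, col=3): c = -0.6250 + -0.5400i → escape time 9
(row=3, col=4): c = -0.3200 + -0.5400i → escape time 9

Answer: 33448
49899
79999
34599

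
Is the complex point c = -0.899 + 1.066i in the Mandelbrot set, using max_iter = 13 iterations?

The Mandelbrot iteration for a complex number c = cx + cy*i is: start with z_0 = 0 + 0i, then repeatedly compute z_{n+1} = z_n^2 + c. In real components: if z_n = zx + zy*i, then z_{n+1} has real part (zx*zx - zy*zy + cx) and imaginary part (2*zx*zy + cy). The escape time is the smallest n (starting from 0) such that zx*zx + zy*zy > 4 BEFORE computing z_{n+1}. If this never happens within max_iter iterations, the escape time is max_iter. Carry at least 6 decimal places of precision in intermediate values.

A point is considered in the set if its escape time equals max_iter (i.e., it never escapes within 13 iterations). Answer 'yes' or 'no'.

Answer: no

Derivation:
z_0 = 0 + 0i, c = -0.8990 + 1.0660i
Iter 1: z = -0.8990 + 1.0660i, |z|^2 = 1.9446
Iter 2: z = -1.2272 + -0.8507i, |z|^2 = 2.2295
Iter 3: z = -0.1167 + 3.1538i, |z|^2 = 9.9601
Escaped at iteration 3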